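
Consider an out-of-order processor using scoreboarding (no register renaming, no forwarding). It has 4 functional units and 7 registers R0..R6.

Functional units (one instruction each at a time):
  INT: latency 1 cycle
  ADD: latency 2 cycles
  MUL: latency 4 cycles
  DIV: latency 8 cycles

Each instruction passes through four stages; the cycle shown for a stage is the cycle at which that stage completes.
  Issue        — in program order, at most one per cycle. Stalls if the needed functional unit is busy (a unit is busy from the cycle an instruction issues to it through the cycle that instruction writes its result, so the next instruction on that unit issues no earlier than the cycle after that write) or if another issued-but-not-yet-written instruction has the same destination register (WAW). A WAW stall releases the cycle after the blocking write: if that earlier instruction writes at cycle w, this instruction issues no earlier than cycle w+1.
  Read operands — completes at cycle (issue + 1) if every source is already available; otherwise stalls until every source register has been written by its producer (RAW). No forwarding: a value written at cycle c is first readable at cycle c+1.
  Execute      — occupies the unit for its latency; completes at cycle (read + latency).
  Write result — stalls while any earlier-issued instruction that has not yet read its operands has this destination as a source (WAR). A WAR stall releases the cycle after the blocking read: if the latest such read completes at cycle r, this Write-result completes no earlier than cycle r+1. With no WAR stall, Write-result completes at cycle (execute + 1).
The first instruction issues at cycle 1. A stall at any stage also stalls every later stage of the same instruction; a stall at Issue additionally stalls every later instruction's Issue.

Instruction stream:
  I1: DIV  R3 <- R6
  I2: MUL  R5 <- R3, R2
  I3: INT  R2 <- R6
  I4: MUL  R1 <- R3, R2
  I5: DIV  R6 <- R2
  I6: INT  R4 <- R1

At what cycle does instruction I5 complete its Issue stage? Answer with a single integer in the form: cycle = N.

t=1  I1→DIV
t=2  I1 RO | I2→MUL
t=3  I3→INT
t=4  I3 RO
t=5  I3 EX
t=10  I1 EX
t=11  I1 WR R3
t=12  I2 RO
t=13  I3 WR R2
t=16  I2 EX
t=17  I2 WR R5
t=18  I4→MUL
t=19  I4 RO | I5→DIV
t=20  I5 RO | I6→INT
t=23  I4 EX
t=24  I4 WR R1
t=25  I6 RO
t=26  I6 EX
t=27  I6 WR R4
t=28  I5 EX
t=29  I5 WR R6

cycle = 19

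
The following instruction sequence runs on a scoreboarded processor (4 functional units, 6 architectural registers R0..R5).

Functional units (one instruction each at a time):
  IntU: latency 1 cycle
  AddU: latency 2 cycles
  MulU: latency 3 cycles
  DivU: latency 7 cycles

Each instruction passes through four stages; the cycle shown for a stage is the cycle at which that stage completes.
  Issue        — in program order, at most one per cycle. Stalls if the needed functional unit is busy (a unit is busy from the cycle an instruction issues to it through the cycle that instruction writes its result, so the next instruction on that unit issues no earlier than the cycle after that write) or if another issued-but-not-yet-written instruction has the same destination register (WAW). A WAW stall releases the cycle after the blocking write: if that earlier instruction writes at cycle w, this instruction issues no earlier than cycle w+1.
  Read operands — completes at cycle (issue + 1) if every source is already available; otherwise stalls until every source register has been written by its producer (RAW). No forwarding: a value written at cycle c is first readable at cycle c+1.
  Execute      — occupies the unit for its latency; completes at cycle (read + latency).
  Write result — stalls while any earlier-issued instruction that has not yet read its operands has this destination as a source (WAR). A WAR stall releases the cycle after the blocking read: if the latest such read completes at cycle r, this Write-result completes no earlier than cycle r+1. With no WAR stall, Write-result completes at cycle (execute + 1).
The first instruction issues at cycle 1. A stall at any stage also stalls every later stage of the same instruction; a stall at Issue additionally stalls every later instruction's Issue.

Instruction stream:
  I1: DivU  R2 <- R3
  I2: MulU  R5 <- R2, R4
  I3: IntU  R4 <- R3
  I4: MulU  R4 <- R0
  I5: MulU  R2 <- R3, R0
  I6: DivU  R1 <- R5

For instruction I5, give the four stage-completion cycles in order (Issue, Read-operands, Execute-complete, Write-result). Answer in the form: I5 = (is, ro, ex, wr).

I5 = (22, 23, 26, 27)

cycle 1: I1 dispatched to DivU
cycle 2: I1 operands ready; I2 dispatched to MulU
cycle 3: I3 dispatched to IntU
cycle 4: I3 operands ready
cycle 5: I3 complete
cycle 9: I1 complete
cycle 10: R2←I1
cycle 11: I2 operands ready
cycle 12: R4←I3
cycle 14: I2 complete
cycle 15: R5←I2
cycle 16: I4 dispatched to MulU
cycle 17: I4 operands ready
cycle 20: I4 complete
cycle 21: R4←I4
cycle 22: I5 dispatched to MulU
cycle 23: I5 operands ready; I6 dispatched to DivU
cycle 24: I6 operands ready
cycle 26: I5 complete
cycle 27: R2←I5
cycle 31: I6 complete
cycle 32: R1←I6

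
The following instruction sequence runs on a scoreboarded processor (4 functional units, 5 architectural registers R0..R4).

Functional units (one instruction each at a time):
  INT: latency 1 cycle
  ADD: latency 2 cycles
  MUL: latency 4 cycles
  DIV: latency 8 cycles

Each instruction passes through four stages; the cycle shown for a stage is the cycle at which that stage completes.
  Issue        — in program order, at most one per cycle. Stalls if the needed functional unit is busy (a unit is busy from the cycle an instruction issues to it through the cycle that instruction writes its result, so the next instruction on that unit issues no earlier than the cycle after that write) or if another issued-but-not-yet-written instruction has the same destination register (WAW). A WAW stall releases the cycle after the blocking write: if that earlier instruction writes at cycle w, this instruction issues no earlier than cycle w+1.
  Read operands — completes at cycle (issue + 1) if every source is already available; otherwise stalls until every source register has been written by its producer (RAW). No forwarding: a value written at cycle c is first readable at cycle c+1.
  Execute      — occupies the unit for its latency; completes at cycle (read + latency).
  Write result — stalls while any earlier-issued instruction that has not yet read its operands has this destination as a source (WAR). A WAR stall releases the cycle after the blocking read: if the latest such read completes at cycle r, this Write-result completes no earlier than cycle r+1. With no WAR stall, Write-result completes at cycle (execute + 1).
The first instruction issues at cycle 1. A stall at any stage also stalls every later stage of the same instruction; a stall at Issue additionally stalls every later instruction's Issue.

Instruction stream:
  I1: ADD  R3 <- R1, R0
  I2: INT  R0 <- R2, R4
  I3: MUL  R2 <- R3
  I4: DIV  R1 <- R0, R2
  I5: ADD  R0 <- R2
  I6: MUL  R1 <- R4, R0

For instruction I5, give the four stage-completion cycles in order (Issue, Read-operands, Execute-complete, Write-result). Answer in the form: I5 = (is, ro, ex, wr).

c1: issue I1 (ADD)
c2: I1 read-ops; issue I2 (INT)
c3: I2 read-ops; issue I3 (MUL)
c4: I1 finished on ADD; I2 finished on INT; issue I4 (DIV)
c5: I1→R3; I2→R0
c6: I3 read-ops; issue I5 (ADD)
c10: I3 finished on MUL
c11: I3→R2
c12: I4 read-ops; I5 read-ops
c14: I5 finished on ADD
c15: I5→R0
c20: I4 finished on DIV
c21: I4→R1
c22: issue I6 (MUL)
c23: I6 read-ops
c27: I6 finished on MUL
c28: I6→R1

I5 = (6, 12, 14, 15)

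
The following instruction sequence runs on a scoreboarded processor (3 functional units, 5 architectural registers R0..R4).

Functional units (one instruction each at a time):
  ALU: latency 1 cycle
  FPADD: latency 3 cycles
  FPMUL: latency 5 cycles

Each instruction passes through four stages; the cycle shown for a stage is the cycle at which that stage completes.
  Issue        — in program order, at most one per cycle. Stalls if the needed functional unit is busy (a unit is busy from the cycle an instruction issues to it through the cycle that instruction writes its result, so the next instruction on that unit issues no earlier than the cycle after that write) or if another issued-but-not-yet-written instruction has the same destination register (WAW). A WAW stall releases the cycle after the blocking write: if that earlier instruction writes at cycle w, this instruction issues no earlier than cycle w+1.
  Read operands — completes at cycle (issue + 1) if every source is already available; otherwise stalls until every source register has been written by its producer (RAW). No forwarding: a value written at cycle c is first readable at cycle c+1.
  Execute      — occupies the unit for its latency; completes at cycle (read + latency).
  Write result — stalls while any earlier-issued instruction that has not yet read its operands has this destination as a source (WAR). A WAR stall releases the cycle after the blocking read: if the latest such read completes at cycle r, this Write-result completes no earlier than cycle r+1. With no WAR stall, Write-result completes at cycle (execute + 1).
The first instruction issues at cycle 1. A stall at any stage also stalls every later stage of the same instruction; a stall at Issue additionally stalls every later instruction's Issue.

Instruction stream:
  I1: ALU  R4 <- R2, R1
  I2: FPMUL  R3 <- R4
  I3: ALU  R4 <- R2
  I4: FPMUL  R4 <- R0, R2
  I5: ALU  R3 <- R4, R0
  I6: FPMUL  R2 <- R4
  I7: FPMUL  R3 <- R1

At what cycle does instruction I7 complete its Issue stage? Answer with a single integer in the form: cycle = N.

cycle = 28

I1  is:1  ro:2  ex:3  wr:4
I2  is:2  ro:5  ex:10  wr:11  — RAW R4: wait I1 write@4
I3  is:5  ro:6  ex:7  wr:8  — struct: ALU busy until I1 writes@4
I4  is:12  ro:13  ex:18  wr:19  — struct: FPMUL busy until I2 writes@11
I5  is:13  ro:20  ex:21  wr:22  — RAW R4: wait I4 write@19
I6  is:20  ro:21  ex:26  wr:27  — struct: FPMUL busy until I4 writes@19
I7  is:28  ro:29  ex:34  wr:35  — struct: FPMUL busy until I6 writes@27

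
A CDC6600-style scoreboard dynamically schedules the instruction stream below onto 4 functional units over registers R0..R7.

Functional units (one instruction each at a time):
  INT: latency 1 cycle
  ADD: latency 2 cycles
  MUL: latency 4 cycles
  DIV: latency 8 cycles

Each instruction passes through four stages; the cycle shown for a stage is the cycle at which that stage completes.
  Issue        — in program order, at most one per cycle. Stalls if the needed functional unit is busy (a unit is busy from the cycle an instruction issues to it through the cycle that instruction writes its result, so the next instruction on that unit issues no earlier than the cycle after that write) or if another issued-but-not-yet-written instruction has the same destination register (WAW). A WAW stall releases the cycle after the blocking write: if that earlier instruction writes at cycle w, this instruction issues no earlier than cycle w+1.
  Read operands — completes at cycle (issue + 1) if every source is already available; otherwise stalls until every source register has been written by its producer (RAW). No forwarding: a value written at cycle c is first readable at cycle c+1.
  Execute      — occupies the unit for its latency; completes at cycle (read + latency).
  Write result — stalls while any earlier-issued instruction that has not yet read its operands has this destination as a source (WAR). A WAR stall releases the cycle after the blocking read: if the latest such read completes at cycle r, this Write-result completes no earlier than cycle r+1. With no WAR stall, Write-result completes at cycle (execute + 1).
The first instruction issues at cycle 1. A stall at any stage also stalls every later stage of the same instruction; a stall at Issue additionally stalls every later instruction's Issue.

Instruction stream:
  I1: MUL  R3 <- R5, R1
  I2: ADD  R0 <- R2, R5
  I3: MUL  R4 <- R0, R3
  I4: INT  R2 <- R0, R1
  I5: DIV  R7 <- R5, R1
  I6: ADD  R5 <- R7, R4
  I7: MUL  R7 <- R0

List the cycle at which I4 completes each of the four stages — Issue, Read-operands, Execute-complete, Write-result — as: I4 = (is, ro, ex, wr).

I4 = (9, 10, 11, 12)

  I1 | 1 | 2 | 6 | 7
  I2 | 2 | 3 | 5 | 6
  I3 | 8 | 9 | 13 | 14   struct: MUL busy until I1 writes@7
  I4 | 9 | 10 | 11 | 12
  I5 | 10 | 11 | 19 | 20
  I6 | 11 | 21 | 23 | 24   RAW R7: wait I5 write@20
  I7 | 21 | 22 | 26 | 27   WAW R7: wait I5 write@20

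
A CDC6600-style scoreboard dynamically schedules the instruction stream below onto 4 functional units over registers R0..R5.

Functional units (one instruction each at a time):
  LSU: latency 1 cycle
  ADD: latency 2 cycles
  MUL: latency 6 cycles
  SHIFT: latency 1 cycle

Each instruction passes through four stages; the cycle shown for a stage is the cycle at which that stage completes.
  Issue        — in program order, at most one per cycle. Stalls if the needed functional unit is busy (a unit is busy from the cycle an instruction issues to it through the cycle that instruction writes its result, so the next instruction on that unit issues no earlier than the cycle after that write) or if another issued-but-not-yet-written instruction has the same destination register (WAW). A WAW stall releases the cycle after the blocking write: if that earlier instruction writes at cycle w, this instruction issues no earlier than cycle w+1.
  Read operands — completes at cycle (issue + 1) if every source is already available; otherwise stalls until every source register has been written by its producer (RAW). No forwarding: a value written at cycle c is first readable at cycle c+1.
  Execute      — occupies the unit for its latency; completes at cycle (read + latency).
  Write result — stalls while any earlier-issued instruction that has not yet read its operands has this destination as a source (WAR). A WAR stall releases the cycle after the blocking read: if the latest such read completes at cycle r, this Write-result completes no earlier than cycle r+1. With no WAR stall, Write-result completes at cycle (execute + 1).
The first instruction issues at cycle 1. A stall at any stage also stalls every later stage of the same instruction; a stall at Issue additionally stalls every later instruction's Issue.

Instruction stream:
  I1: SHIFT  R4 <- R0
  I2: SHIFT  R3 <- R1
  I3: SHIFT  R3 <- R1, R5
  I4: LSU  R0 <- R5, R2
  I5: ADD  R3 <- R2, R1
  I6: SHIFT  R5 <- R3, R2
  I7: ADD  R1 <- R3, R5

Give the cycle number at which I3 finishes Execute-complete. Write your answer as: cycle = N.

I1 -> (1, 2, 3, 4)
I2 -> (5, 6, 7, 8)  // struct: SHIFT busy until I1 writes@4
I3 -> (9, 10, 11, 12)  // struct: SHIFT busy until I2 writes@8
I4 -> (10, 11, 12, 13)
I5 -> (13, 14, 16, 17)  // WAW R3: wait I3 write@12
I6 -> (14, 18, 19, 20)  // RAW R3: wait I5 write@17
I7 -> (18, 21, 23, 24)  // struct: ADD busy until I5 writes@17, RAW R5: wait I6 write@20

cycle = 11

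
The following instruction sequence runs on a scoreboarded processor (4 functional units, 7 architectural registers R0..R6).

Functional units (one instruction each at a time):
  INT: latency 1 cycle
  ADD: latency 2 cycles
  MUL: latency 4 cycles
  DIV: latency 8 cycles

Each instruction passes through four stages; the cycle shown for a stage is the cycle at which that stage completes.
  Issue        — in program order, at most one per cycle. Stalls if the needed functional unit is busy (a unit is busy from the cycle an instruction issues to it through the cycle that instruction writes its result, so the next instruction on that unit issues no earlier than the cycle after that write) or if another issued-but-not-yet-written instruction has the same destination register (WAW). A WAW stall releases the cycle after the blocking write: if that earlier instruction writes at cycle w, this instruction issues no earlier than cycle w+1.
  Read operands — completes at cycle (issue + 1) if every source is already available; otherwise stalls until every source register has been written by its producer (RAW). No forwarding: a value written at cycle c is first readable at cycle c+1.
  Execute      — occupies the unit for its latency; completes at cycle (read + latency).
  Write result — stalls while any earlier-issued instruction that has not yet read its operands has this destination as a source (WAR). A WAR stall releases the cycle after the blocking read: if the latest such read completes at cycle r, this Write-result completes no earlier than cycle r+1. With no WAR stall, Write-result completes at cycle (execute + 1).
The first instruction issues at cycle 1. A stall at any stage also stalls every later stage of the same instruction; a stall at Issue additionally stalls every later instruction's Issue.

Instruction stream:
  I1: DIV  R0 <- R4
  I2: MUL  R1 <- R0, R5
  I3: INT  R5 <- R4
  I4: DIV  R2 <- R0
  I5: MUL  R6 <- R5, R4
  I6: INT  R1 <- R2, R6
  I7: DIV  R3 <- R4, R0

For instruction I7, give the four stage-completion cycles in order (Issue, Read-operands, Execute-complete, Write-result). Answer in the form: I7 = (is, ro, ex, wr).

I7 = (23, 24, 32, 33)

I1: IS=1 RO=2 EX=10 WR=11
I2: IS=2 RO=12 EX=16 WR=17  [RAW R0: wait I1 write@11]
I3: IS=3 RO=4 EX=5 WR=13  [WAR R5: wait I2 read@12]
I4: IS=12 RO=13 EX=21 WR=22  [struct: DIV busy until I1 writes@11]
I5: IS=18 RO=19 EX=23 WR=24  [struct: MUL busy until I2 writes@17]
I6: IS=19 RO=25 EX=26 WR=27  [RAW R6: wait I5 write@24]
I7: IS=23 RO=24 EX=32 WR=33  [struct: DIV busy until I4 writes@22]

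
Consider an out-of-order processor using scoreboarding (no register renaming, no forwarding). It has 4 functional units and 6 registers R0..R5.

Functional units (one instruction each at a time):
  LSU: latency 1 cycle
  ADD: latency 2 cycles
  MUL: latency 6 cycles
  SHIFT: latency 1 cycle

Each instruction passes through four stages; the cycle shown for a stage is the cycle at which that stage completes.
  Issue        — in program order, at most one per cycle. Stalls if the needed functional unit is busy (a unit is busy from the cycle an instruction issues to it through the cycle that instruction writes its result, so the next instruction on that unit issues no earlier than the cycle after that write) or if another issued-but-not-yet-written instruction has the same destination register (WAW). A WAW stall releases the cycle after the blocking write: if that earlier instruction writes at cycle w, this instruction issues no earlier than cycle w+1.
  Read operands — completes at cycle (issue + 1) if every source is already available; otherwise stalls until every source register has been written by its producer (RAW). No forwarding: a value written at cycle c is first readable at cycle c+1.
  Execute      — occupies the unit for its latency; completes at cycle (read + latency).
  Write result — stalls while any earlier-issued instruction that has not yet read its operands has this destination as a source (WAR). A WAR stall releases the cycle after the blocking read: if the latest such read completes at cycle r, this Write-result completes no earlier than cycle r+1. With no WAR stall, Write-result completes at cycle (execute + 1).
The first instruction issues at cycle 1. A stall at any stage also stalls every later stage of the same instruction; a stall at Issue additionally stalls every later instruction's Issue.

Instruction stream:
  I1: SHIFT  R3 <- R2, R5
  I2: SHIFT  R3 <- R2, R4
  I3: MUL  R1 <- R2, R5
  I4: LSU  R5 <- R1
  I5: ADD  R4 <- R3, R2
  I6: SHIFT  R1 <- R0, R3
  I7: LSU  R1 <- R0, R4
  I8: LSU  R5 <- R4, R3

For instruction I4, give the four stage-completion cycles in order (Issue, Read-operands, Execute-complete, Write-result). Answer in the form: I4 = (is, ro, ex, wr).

I4 = (7, 15, 16, 17)

cycle 1: I1 issues→SHIFT
cycle 2: I1 reads
cycle 3: I1 exec-done
cycle 4: I1 writes R3
cycle 5: I2 issues→SHIFT
cycle 6: I2 reads, I3 issues→MUL
cycle 7: I2 exec-done, I3 reads, I4 issues→LSU
cycle 8: I2 writes R3, I5 issues→ADD
cycle 9: I5 reads
cycle 11: I5 exec-done
cycle 12: I5 writes R4
cycle 13: I3 exec-done
cycle 14: I3 writes R1
cycle 15: I4 reads, I6 issues→SHIFT
cycle 16: I4 exec-done, I6 reads
cycle 17: I4 writes R5, I6 exec-done
cycle 18: I6 writes R1
cycle 19: I7 issues→LSU
cycle 20: I7 reads
cycle 21: I7 exec-done
cycle 22: I7 writes R1
cycle 23: I8 issues→LSU
cycle 24: I8 reads
cycle 25: I8 exec-done
cycle 26: I8 writes R5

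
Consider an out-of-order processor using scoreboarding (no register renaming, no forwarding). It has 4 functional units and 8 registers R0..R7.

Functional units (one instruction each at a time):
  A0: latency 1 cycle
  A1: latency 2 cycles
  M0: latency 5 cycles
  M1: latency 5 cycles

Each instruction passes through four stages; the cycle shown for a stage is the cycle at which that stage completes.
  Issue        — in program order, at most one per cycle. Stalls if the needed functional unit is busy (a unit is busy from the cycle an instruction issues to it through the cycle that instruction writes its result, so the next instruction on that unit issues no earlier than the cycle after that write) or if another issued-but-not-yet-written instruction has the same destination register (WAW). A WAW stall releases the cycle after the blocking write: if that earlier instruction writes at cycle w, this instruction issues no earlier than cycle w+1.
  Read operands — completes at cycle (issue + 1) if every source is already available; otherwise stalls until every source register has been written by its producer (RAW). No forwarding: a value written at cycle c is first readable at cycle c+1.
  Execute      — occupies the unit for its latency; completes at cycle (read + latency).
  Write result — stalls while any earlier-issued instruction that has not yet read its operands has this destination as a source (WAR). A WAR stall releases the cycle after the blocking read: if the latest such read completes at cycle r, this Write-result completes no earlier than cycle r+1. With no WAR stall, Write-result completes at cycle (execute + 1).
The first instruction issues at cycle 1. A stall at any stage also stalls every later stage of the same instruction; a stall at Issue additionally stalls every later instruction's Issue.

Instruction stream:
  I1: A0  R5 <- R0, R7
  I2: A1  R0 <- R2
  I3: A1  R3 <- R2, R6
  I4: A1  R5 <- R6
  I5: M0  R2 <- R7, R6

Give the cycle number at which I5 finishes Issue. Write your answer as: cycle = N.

cycle = 13

cycle 1: I1 dispatched to A0
cycle 2: I1 operands ready · I2 dispatched to A1
cycle 3: I1 complete · I2 operands ready
cycle 4: R5←I1
cycle 5: I2 complete
cycle 6: R0←I2
cycle 7: I3 dispatched to A1
cycle 8: I3 operands ready
cycle 10: I3 complete
cycle 11: R3←I3
cycle 12: I4 dispatched to A1
cycle 13: I4 operands ready · I5 dispatched to M0
cycle 14: I5 operands ready
cycle 15: I4 complete
cycle 16: R5←I4
cycle 19: I5 complete
cycle 20: R2←I5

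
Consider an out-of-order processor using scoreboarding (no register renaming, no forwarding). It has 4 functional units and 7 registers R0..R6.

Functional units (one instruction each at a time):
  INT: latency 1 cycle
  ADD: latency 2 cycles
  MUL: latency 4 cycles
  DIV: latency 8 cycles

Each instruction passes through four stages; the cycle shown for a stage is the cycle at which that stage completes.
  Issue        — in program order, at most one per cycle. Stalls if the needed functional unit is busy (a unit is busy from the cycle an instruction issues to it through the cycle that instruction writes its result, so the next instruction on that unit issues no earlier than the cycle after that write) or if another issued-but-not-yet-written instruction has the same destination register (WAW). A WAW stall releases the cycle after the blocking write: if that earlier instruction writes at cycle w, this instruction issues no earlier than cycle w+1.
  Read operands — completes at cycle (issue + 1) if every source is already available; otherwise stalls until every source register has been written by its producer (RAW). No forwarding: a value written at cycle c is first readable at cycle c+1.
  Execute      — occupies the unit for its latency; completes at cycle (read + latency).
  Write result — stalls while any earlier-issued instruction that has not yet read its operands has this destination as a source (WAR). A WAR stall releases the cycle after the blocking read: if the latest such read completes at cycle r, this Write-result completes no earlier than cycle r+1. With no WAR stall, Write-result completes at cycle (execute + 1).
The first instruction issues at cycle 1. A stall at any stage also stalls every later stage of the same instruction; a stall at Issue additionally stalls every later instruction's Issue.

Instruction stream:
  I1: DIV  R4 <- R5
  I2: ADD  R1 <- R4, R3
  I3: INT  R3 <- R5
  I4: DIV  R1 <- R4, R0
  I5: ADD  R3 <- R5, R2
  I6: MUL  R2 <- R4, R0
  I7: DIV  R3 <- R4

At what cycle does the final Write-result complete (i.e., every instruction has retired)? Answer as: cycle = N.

c1: I1→DIV
c2: I1 RO, I2→ADD
c3: I3→INT
c4: I3 RO
c5: I3 EX
c10: I1 EX
c11: I1 WR R4
c12: I2 RO
c13: I3 WR R3
c14: I2 EX
c15: I2 WR R1
c16: I4→DIV
c17: I4 RO, I5→ADD
c18: I5 RO, I6→MUL
c19: I6 RO
c20: I5 EX
c21: I5 WR R3
c23: I6 EX
c24: I6 WR R2
c25: I4 EX
c26: I4 WR R1
c27: I7→DIV
c28: I7 RO
c36: I7 EX
c37: I7 WR R3

cycle = 37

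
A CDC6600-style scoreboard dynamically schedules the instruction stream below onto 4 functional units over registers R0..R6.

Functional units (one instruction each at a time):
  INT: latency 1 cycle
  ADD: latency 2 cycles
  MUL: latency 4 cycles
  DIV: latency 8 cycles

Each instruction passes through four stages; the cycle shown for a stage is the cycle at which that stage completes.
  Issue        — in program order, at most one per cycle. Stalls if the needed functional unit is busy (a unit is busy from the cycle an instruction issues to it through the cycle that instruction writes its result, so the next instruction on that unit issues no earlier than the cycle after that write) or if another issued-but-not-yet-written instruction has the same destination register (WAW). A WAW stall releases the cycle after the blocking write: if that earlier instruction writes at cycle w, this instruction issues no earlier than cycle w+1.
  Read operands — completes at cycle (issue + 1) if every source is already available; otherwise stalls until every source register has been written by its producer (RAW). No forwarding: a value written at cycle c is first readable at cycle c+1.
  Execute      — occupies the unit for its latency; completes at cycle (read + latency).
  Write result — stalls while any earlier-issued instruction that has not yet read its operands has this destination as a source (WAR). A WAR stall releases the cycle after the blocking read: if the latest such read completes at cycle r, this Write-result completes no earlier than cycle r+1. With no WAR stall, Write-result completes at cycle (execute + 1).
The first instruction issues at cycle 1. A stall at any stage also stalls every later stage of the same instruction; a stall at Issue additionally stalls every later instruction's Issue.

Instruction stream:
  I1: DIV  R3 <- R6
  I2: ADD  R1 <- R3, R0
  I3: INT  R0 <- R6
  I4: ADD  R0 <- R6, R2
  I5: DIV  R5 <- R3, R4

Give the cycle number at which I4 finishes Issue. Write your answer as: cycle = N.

t=1  issue I1 (DIV)
t=2  I1 read-ops; issue I2 (ADD)
t=3  issue I3 (INT)
t=4  I3 read-ops
t=5  I3 finished on INT
t=10  I1 finished on DIV
t=11  I1→R3
t=12  I2 read-ops
t=13  I3→R0
t=14  I2 finished on ADD
t=15  I2→R1
t=16  issue I4 (ADD)
t=17  I4 read-ops; issue I5 (DIV)
t=18  I5 read-ops
t=19  I4 finished on ADD
t=20  I4→R0
t=26  I5 finished on DIV
t=27  I5→R5

cycle = 16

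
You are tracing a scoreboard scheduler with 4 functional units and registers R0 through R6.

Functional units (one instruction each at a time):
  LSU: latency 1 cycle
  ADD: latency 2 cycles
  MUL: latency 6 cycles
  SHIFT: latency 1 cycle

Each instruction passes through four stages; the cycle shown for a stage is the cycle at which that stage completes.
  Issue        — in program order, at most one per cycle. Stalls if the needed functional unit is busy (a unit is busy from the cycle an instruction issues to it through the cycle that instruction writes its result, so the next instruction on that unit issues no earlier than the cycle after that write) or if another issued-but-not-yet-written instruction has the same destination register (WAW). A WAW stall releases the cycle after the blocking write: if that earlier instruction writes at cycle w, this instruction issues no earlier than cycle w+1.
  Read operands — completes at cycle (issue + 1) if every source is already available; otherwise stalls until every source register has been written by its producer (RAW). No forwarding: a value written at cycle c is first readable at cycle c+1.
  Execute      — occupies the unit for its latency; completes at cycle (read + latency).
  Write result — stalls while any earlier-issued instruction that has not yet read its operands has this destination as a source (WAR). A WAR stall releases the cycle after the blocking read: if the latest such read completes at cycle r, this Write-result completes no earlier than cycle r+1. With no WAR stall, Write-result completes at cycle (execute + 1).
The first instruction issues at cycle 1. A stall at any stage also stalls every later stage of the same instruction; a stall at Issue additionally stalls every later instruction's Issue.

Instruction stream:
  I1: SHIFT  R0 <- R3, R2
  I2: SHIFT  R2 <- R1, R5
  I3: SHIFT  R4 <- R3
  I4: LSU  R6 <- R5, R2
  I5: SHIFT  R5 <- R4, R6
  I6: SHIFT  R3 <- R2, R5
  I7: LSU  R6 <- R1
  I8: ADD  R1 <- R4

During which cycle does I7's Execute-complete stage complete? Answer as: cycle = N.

t=1  I1 dispatched to SHIFT
t=2  I1 operands ready
t=3  I1 complete
t=4  R0←I1
t=5  I2 dispatched to SHIFT
t=6  I2 operands ready
t=7  I2 complete
t=8  R2←I2
t=9  I3 dispatched to SHIFT
t=10  I3 operands ready, I4 dispatched to LSU
t=11  I3 complete, I4 operands ready
t=12  R4←I3, I4 complete
t=13  R6←I4, I5 dispatched to SHIFT
t=14  I5 operands ready
t=15  I5 complete
t=16  R5←I5
t=17  I6 dispatched to SHIFT
t=18  I6 operands ready, I7 dispatched to LSU
t=19  I6 complete, I7 operands ready, I8 dispatched to ADD
t=20  R3←I6, I7 complete, I8 operands ready
t=21  R6←I7
t=22  I8 complete
t=23  R1←I8

cycle = 20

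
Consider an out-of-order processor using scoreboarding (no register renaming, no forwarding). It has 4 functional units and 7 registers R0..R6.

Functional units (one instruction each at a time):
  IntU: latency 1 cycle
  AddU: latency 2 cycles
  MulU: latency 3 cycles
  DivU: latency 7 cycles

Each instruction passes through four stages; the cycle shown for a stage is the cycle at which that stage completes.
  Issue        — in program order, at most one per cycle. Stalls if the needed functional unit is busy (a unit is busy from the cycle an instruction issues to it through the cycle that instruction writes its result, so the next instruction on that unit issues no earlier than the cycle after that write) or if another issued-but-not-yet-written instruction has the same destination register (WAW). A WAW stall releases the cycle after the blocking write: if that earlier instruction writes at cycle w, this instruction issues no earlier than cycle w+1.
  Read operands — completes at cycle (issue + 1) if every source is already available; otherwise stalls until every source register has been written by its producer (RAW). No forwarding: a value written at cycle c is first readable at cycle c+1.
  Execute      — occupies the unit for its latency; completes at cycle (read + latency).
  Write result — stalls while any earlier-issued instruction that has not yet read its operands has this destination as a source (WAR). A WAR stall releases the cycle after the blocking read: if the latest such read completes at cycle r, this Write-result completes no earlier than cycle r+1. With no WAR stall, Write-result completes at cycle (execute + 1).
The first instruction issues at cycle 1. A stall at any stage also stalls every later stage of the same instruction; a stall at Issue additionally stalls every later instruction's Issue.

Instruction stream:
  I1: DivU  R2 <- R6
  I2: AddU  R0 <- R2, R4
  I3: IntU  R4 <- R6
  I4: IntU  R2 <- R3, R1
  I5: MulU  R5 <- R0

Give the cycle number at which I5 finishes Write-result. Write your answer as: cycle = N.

[I1] 1/2/9/10
[I2] 2/11/13/14  (RAW R2: wait I1 write@10)
[I3] 3/4/5/12  (WAR R4: wait I2 read@11)
[I4] 13/14/15/16  (struct: IntU busy until I3 writes@12)
[I5] 14/15/18/19

cycle = 19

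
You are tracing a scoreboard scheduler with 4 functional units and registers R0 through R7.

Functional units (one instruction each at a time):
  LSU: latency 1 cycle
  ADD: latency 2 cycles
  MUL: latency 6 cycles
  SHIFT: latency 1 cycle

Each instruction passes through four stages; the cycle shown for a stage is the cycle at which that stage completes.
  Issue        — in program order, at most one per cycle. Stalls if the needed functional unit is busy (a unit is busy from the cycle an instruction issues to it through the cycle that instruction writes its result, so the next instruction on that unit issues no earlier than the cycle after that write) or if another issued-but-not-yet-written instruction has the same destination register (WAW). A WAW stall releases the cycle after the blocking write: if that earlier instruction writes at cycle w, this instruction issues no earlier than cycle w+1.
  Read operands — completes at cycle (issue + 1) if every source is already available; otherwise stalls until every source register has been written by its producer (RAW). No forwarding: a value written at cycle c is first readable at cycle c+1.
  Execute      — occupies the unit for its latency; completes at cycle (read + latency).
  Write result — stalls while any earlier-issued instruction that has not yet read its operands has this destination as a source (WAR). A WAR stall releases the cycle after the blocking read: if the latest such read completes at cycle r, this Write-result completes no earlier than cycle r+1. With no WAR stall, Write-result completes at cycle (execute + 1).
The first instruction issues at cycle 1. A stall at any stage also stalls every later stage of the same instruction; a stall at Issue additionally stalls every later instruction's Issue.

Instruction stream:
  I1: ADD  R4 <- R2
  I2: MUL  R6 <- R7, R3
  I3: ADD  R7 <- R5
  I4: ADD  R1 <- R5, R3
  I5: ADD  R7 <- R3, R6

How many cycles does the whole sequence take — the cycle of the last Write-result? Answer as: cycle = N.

cycle = 20

[I1] 1/2/4/5
[I2] 2/3/9/10
[I3] 6/7/9/10  (struct: ADD busy until I1 writes@5)
[I4] 11/12/14/15  (struct: ADD busy until I3 writes@10)
[I5] 16/17/19/20  (struct: ADD busy until I4 writes@15)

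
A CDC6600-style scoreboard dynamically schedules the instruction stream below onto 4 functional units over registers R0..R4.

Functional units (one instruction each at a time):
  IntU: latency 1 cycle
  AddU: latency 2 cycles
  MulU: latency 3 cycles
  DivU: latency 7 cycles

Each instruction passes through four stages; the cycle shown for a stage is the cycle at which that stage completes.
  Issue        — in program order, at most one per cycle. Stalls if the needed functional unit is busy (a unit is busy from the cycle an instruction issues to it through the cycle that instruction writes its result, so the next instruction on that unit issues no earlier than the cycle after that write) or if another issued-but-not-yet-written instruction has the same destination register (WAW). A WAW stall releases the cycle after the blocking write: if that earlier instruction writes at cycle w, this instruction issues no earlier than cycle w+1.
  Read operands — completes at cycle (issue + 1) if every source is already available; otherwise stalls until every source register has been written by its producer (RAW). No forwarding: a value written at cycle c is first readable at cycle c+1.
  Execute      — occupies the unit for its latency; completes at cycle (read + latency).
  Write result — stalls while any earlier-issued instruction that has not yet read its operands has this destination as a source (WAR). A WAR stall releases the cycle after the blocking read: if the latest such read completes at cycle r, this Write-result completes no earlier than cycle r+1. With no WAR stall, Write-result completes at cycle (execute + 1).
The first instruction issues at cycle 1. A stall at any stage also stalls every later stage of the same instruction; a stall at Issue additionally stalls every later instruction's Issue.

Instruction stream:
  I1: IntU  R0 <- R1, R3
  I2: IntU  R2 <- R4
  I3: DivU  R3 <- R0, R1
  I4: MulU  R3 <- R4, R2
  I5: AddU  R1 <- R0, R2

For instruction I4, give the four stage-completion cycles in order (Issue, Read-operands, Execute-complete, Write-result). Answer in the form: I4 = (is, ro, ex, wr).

1) issue 1, read 2, done 3, write 4
2) issue 5, read 6, done 7, write 8  <struct: IntU busy until I1 writes@4>
3) issue 6, read 7, done 14, write 15
4) issue 16, read 17, done 20, write 21  <WAW R3: wait I3 write@15>
5) issue 17, read 18, done 20, write 21

I4 = (16, 17, 20, 21)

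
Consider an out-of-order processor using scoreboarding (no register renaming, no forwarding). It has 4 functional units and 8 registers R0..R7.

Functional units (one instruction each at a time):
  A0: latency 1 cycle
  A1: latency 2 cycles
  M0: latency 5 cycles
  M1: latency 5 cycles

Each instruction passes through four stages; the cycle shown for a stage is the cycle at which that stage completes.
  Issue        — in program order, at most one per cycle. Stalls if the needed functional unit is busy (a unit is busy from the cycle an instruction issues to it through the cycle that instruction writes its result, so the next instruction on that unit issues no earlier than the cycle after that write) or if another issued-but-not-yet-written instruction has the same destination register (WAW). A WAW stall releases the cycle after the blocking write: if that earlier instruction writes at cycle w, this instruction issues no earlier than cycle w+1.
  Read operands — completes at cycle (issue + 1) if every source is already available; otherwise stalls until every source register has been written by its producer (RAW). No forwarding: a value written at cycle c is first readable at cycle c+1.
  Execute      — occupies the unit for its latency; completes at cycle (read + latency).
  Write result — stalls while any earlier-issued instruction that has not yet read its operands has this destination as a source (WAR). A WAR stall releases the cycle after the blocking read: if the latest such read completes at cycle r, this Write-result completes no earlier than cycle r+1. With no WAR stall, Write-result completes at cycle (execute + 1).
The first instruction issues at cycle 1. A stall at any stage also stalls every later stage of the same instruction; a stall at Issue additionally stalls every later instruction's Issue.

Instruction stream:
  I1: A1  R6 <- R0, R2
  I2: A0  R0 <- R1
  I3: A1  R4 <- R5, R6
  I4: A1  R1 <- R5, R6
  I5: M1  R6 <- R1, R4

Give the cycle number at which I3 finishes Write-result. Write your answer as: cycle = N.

[1] I1 issues→A1
[2] I1 reads | I2 issues→A0
[3] I2 reads
[4] I1 exec-done | I2 exec-done
[5] I1 writes R6 | I2 writes R0
[6] I3 issues→A1
[7] I3 reads
[9] I3 exec-done
[10] I3 writes R4
[11] I4 issues→A1
[12] I4 reads | I5 issues→M1
[14] I4 exec-done
[15] I4 writes R1
[16] I5 reads
[21] I5 exec-done
[22] I5 writes R6

cycle = 10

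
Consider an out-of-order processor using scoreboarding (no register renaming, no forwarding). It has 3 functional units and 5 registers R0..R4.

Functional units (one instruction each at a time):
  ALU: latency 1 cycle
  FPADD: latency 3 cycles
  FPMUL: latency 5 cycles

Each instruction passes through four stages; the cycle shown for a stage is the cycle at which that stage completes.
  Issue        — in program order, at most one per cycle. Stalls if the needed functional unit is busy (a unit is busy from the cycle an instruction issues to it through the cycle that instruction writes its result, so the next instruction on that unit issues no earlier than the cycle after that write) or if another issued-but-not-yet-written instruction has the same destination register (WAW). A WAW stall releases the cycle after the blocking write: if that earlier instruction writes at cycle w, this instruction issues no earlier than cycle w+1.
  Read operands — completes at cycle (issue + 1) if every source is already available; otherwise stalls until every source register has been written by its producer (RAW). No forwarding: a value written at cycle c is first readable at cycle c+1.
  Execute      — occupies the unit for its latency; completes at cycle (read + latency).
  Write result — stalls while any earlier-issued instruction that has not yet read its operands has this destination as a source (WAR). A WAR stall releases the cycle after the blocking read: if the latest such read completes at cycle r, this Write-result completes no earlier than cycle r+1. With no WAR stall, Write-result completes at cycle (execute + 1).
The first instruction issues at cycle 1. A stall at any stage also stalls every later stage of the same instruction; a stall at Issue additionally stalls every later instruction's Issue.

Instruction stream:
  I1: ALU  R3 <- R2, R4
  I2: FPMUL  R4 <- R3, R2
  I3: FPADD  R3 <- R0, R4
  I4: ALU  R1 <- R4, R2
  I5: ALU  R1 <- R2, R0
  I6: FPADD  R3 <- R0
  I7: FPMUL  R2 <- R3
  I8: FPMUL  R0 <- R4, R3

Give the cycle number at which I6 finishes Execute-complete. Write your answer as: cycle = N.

cycle = 21

I1 -> (1, 2, 3, 4)
I2 -> (2, 5, 10, 11)  // RAW R3: wait I1 write@4
I3 -> (5, 12, 15, 16)  // WAW R3: wait I1 write@4, RAW R4: wait I2 write@11
I4 -> (6, 12, 13, 14)  // RAW R4: wait I2 write@11
I5 -> (15, 16, 17, 18)  // struct: ALU busy until I4 writes@14
I6 -> (17, 18, 21, 22)  // struct: FPADD busy until I3 writes@16
I7 -> (18, 23, 28, 29)  // RAW R3: wait I6 write@22
I8 -> (30, 31, 36, 37)  // struct: FPMUL busy until I7 writes@29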